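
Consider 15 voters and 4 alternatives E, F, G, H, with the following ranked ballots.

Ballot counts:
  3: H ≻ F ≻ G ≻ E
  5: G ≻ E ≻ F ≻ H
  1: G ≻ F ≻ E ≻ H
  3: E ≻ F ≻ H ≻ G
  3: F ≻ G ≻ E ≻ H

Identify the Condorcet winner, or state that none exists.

none

Check each pair by majority over 15 ballots:
E–F: E 8–7.
E vs G: E preferred on 3 ballots; G wins 12–3.
E vs H: 5+1+3+3 = 12 for E, 3 for H — E by 12–3.
F vs G: F, 9–6.
F vs H: F preferred on 5+1+3+3 = 12 ballots; F wins 12–3.
G vs H: G is ranked higher on 5+1+3 = 9 ballots, H on 6. G wins 9–6.
Each alternative drops at least one matchup (E loses to G; F loses to E; G loses to F; H loses to E); the cycle E beats F beats G beats E rules out a Condorcet winner.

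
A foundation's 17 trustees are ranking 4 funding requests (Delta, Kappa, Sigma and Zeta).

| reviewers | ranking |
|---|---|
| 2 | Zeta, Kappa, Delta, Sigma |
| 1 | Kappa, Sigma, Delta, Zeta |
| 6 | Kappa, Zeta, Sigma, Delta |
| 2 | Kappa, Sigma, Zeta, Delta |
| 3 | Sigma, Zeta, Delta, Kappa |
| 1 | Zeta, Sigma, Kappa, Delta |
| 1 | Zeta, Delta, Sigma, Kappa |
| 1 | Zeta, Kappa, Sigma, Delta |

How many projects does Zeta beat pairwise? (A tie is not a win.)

2

Zeta against each rival (17 reviewers):
Zeta–Delta: Zeta 16–1.
Zeta vs Kappa: Kappa wins 9–8.
Zeta vs Sigma: 11 to 6, Zeta.
Zeta beats Delta, Sigma; loses to Kappa — 2 pairwise wins.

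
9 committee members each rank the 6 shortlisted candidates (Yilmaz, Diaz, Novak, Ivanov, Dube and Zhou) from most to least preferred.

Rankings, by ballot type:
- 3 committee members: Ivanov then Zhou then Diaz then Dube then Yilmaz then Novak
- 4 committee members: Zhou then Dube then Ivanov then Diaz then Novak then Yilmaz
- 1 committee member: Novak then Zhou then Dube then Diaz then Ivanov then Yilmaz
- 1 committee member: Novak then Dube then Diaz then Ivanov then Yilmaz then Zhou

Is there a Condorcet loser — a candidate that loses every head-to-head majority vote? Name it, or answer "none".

Pairwise majorities:
Yilmaz vs Diaz: 0 for Yilmaz, 9 for Diaz — Diaz by 9–0.
Yilmaz vs Novak: Novak wins 6–3.
Yilmaz vs Ivanov: Ivanov, 9–0.
Yilmaz–Dube: Dube 9–0.
Yilmaz vs Zhou: Zhou, 8–1.
Diaz vs Novak: 3+4 = 7 for Diaz, 2 for Novak — Diaz by 7–2.
Diaz vs Ivanov: Diaz preferred on 1+1 = 2 ballots; Ivanov wins 7–2.
Diaz–Dube: Dube 6–3.
Diaz–Zhou: Zhou 8–1.
Novak vs Ivanov: Ivanov, 7–2.
Novak vs Dube: Dube wins 7–2.
Novak vs Zhou: Zhou, 7–2.
Ivanov vs Dube: Dube wins 6–3.
Ivanov vs Zhou: 4 to 5, Zhou.
Dube vs Zhou: Dube is ranked higher on 1 ballot, Zhou on 8. Zhou wins 8–1.
Only Yilmaz has no wins; Yilmaz is the Condorcet loser.

Yilmaz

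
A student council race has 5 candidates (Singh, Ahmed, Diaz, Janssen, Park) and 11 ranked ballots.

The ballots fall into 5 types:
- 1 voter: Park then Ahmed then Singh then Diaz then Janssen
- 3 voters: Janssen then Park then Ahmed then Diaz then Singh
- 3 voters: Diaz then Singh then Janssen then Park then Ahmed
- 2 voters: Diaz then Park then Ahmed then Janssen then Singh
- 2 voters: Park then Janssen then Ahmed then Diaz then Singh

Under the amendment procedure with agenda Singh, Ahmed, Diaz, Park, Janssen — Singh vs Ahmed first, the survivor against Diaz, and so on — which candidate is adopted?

Round 1: Singh vs Ahmed — 3–8, Ahmed advances.
Round 2: Ahmed vs Diaz — 6–5, Ahmed advances.
Round 3: Ahmed vs Park — 0–11, Park advances.
Round 4: Park vs Janssen — 5–6, Janssen advances.
Janssen survives the agenda.

Janssen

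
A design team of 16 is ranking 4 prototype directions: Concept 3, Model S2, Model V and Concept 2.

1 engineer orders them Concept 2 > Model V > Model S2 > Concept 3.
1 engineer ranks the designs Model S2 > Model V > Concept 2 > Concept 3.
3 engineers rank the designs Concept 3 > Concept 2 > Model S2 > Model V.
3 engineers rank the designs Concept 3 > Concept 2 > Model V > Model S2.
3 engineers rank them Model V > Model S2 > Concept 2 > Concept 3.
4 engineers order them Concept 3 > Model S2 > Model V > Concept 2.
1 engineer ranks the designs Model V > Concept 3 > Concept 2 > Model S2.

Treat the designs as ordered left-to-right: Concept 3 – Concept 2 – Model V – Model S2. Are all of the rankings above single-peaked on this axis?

no

Axis positions: Concept 3=1, Concept 2=2, Model V=3, Model S2=4.
Bloc 1 (peak Concept 2 at position 2): ranking walks positions 2-3-4-1, expanding outward from the peak — single-peaked.
Bloc 2 (peak Model S2 at position 4): ranking walks positions 4-3-2-1, expanding outward from the peak — single-peaked.
Bloc 3: ranking walks positions 1-2-4-3; Model S2 is ranked above Model V even though Model V lies between Model S2 and the peak Concept 3 on the axis — preferences dip and rise again. Not single-peaked.
Bloc 4 (peak Concept 3 at position 1): ranking walks positions 1-2-3-4, expanding outward from the peak — single-peaked.
Bloc 5 (peak Model V at position 3): ranking walks positions 3-4-2-1, expanding outward from the peak — single-peaked.
Bloc 6: ranking walks positions 1-4-3-2; Model S2 is ranked above Concept 2 even though Concept 2 lies between Model S2 and the peak Concept 3 on the axis — preferences dip and rise again. Not single-peaked.
Bloc 7: ranking walks positions 3-1-2-4; Concept 3 is ranked above Concept 2 even though Concept 2 lies between Concept 3 and the peak Model V on the axis — preferences dip and rise again. Not single-peaked.
Bloc 3 violates single-peakedness, so the profile is not single-peaked on this axis.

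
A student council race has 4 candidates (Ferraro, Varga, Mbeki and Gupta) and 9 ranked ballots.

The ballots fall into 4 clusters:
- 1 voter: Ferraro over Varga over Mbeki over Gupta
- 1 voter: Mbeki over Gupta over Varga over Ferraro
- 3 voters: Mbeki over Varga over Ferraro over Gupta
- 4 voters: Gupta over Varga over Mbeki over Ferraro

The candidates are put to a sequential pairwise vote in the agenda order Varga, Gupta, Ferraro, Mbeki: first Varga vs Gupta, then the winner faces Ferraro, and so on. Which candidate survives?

Round 1: Varga vs Gupta — 4–5, Gupta advances.
Round 2: Gupta vs Ferraro — 5–4, Gupta advances.
Round 3: Gupta vs Mbeki — 4–5, Mbeki advances.
The agenda winner is Mbeki.

Mbeki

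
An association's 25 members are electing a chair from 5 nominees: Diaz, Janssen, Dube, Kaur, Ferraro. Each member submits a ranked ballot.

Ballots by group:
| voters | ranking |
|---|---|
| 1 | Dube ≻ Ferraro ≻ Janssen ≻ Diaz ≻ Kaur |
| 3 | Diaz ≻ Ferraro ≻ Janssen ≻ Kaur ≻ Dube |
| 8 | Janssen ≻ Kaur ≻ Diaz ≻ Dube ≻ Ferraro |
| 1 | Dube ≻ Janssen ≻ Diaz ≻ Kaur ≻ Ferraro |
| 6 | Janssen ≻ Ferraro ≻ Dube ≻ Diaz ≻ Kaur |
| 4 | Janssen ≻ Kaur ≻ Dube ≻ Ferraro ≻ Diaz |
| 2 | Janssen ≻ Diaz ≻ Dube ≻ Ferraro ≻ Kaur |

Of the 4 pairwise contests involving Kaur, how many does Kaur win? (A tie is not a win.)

Kaur against each rival (25 voters):
Kaur vs Diaz: Kaur is ranked higher on 8+4 = 12 ballots, Diaz on 13. Diaz wins 13–12.
Kaur vs Janssen: 0 to 25, Janssen.
Kaur vs Dube: Kaur, 15–10.
Kaur vs Ferraro: Kaur preferred on 8+1+4 = 13 ballots; Kaur wins 13–12.
Kaur beats Dube, Ferraro; loses to Diaz, Janssen — 2 pairwise wins.

2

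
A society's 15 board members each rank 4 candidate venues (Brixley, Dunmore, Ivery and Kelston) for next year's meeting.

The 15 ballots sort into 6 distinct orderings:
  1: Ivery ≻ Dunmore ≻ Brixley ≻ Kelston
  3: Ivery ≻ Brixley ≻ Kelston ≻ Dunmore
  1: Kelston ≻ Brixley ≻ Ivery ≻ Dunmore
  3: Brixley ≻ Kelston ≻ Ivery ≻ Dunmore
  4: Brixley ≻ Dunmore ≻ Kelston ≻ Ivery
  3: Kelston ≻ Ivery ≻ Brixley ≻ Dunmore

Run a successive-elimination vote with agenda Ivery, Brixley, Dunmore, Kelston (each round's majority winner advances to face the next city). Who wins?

Brixley

Round 1: Ivery vs Brixley — 7–8, Brixley advances.
Round 2: Brixley vs Dunmore — 14–1, Brixley advances.
Round 3: Brixley vs Kelston — 11–4, Brixley advances.
Brixley survives the agenda.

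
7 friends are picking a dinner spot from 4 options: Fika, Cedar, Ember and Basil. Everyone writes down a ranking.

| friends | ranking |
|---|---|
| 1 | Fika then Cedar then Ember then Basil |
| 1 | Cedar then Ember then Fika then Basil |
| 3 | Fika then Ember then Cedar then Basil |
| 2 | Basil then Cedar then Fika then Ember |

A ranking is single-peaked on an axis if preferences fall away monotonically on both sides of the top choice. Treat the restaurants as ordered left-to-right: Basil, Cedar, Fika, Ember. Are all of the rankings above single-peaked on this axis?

no

Axis positions: Basil=1, Cedar=2, Fika=3, Ember=4.
Ballot type 1 (peak Fika at position 3): ranking walks positions 3-2-4-1, expanding outward from the peak — single-peaked.
Ballot type 2: ranking walks positions 2-4-3-1; Ember is ranked above Fika even though Fika lies between Ember and the peak Cedar on the axis — preferences dip and rise again. Not single-peaked.
Ballot type 3 (peak Fika at position 3): ranking walks positions 3-4-2-1, expanding outward from the peak — single-peaked.
Ballot type 4 (peak Basil at position 1): ranking walks positions 1-2-3-4, expanding outward from the peak — single-peaked.
Ballot type 2 violates single-peakedness, so the profile is not single-peaked on this axis.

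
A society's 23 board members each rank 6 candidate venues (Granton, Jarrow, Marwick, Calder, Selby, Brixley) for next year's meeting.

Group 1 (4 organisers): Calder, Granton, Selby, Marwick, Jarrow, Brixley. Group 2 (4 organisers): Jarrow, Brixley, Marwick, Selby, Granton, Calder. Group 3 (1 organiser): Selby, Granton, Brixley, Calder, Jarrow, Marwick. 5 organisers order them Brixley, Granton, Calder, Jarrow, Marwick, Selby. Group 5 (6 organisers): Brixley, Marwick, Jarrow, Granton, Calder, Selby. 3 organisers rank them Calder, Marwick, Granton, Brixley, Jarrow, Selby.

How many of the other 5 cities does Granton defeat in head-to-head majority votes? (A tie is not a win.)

Granton against each rival (23 organisers):
Granton–Jarrow: Granton 13–10.
Granton vs Marwick: 4+1+5 = 10 for Granton, 13 for Marwick — Marwick by 13–10.
Granton vs Calder: 16 to 7, Granton.
Granton vs Selby: Granton is ranked higher on 4+5+6+3 = 18 ballots, Selby on 5. Granton wins 18–5.
Granton–Brixley: Brixley 15–8.
Granton beats Jarrow, Calder, Selby; loses to Marwick, Brixley — 3 pairwise wins.

3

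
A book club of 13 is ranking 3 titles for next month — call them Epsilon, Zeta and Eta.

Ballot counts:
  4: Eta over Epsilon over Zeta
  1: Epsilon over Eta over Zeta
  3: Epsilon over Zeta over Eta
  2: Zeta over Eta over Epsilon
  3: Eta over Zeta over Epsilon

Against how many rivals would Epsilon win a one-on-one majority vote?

1

Epsilon against each rival (13 members):
Epsilon vs Zeta: 8 to 5, Epsilon.
Epsilon vs Eta: Eta, 9–4.
Epsilon beats Zeta; loses to Eta — 1 pairwise win.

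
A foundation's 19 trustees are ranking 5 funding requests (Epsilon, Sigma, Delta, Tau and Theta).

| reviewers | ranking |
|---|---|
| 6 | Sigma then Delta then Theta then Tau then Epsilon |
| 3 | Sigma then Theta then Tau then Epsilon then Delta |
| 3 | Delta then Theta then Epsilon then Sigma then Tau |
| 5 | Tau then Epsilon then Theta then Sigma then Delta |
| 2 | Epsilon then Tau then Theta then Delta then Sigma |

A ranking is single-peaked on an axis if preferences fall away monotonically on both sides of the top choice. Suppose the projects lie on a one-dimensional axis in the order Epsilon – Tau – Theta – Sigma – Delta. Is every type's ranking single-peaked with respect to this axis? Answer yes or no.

Axis positions: Epsilon=1, Tau=2, Theta=3, Sigma=4, Delta=5.
Type 1 (peak Sigma at position 4): ranking walks positions 4-5-3-2-1, expanding outward from the peak — single-peaked.
Type 2 (peak Sigma at position 4): ranking walks positions 4-3-2-1-5, expanding outward from the peak — single-peaked.
Type 3: ranking walks positions 5-3-1-4-2; Theta is ranked above Sigma even though Sigma lies between Theta and the peak Delta on the axis — preferences dip and rise again. Not single-peaked.
Type 4 (peak Tau at position 2): ranking walks positions 2-1-3-4-5, expanding outward from the peak — single-peaked.
Type 5: ranking walks positions 1-2-3-5-4; Delta is ranked above Sigma even though Sigma lies between Delta and the peak Epsilon on the axis — preferences dip and rise again. Not single-peaked.
Type 3 violates single-peakedness, so the profile is not single-peaked on this axis.

no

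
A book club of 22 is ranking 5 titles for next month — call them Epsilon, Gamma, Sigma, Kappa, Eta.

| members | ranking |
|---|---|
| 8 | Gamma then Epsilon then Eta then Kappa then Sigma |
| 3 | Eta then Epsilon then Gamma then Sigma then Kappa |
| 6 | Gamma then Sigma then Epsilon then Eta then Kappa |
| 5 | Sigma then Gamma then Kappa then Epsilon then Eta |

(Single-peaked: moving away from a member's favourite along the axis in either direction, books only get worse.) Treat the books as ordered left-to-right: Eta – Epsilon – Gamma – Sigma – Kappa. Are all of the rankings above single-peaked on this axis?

no

Axis positions: Eta=1, Epsilon=2, Gamma=3, Sigma=4, Kappa=5.
Faction 1: ranking walks positions 3-2-1-5-4; Kappa is ranked above Sigma even though Sigma lies between Kappa and the peak Gamma on the axis — preferences dip and rise again. Not single-peaked.
Faction 2 (peak Eta at position 1): ranking walks positions 1-2-3-4-5, expanding outward from the peak — single-peaked.
Faction 3 (peak Gamma at position 3): ranking walks positions 3-4-2-1-5, expanding outward from the peak — single-peaked.
Faction 4 (peak Sigma at position 4): ranking walks positions 4-3-5-2-1, expanding outward from the peak — single-peaked.
Faction 1 violates single-peakedness, so the profile is not single-peaked on this axis.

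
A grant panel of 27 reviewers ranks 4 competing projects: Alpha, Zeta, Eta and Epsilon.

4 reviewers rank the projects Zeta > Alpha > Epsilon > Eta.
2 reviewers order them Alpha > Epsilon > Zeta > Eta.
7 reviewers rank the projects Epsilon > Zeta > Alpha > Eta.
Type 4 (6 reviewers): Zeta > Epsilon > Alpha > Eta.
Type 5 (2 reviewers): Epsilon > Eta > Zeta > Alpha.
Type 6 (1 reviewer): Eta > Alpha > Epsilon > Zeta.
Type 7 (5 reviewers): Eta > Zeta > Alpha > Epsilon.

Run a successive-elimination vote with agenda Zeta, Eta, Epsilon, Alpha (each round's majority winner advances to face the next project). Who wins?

Zeta

Round 1: Zeta vs Eta — 19–8, Zeta advances.
Round 2: Zeta vs Epsilon — 15–12, Zeta advances.
Round 3: Zeta vs Alpha — 24–3, Zeta advances.
Zeta survives the agenda.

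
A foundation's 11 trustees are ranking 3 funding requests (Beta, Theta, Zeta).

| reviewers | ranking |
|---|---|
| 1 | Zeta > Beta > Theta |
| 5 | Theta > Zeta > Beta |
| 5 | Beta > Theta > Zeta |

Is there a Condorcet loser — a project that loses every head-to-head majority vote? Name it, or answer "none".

Head-to-head results (11 reviewers):
Beta–Theta: Beta 6–5.
Beta vs Zeta: Beta is ranked higher on 5 ballots, Zeta on 6. Zeta wins 6–5.
Theta–Zeta: Theta 10–1.
Every project wins at least one matchup (Beta beats Theta; Theta beats Zeta; Zeta beats Beta), so there is no Condorcet loser.

none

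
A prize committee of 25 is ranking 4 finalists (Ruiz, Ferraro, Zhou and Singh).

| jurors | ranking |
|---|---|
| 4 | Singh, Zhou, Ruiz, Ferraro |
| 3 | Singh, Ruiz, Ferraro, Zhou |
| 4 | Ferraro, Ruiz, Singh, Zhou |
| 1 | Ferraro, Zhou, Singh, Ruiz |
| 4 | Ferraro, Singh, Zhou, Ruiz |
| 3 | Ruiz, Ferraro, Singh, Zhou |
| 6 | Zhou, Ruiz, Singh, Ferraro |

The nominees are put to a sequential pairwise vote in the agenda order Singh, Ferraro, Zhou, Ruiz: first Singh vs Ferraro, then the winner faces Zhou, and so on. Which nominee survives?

Round 1: Singh vs Ferraro — 13–12, Singh advances.
Round 2: Singh vs Zhou — 18–7, Singh advances.
Round 3: Singh vs Ruiz — 12–13, Ruiz advances.
The agenda winner is Ruiz.

Ruiz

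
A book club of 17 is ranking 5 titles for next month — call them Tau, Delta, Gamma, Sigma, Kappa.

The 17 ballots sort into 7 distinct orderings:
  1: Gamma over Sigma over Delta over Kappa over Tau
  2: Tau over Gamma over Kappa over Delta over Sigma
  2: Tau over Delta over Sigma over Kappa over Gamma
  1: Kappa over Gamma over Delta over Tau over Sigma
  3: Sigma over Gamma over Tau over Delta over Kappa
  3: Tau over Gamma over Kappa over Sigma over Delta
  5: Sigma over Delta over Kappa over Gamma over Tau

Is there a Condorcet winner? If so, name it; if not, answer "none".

Sigma

Check each pair by majority over 17 ballots:
Tau–Delta: Tau 10–7.
Tau vs Gamma: Gamma, 10–7.
Tau vs Sigma: Sigma, 9–8.
Tau vs Kappa: Tau, 10–7.
Delta vs Gamma: Gamma, 10–7.
Delta vs Sigma: Sigma wins 12–5.
Delta–Kappa: Delta 11–6.
Gamma–Sigma: Sigma 10–7.
Gamma vs Kappa: Gamma wins 9–8.
Sigma vs Kappa: Sigma, 11–6.
Sigma wins every pairwise contest, so Sigma is the Condorcet winner.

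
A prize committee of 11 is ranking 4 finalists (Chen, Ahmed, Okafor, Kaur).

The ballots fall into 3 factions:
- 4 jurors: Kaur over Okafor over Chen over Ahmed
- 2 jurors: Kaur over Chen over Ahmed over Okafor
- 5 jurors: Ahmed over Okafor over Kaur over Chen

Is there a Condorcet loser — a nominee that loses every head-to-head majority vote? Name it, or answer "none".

none

Head-to-head results (11 jurors):
Chen vs Ahmed: Chen wins 6–5.
Chen vs Okafor: 2 to 9, Okafor.
Chen–Kaur: Kaur 11–0.
Ahmed vs Okafor: Ahmed, 7–4.
Ahmed vs Kaur: Kaur wins 6–5.
Okafor vs Kaur: Kaur, 6–5.
Every nominee wins at least one matchup (Chen beats Ahmed; Ahmed beats Okafor; Okafor beats Chen; Kaur beats Chen), so there is no Condorcet loser.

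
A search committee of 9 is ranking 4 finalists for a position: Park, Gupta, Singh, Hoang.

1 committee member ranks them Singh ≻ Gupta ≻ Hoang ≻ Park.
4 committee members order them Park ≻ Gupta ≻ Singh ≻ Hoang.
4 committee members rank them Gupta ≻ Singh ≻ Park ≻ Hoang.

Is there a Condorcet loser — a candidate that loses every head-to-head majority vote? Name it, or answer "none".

Head-to-head results (9 committee members):
Park vs Gupta: Park is ranked higher on 4 ballots, Gupta on 5. Gupta wins 5–4.
Park vs Singh: Park is ranked higher on 4 ballots, Singh on 5. Singh wins 5–4.
Park vs Hoang: 8 to 1, Park.
Gupta–Singh: Gupta 8–1.
Gupta vs Hoang: Gupta, 9–0.
Singh vs Hoang: Singh, 9–0.
Hoang is beaten in every head-to-head and is the Condorcet loser.

Hoang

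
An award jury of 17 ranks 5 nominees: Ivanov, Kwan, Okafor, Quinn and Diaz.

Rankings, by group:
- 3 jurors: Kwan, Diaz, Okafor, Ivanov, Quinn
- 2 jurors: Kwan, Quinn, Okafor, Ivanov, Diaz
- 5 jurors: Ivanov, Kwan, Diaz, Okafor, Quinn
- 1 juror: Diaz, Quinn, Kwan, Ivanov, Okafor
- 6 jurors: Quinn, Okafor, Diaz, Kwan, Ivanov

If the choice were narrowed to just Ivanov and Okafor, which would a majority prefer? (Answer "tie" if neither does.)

Okafor

Ballots ranking Ivanov above Okafor: 5 + 1 = 6.
Ballots ranking Okafor above Ivanov: 17 − 6 = 11.
Okafor wins the head-to-head 11–6.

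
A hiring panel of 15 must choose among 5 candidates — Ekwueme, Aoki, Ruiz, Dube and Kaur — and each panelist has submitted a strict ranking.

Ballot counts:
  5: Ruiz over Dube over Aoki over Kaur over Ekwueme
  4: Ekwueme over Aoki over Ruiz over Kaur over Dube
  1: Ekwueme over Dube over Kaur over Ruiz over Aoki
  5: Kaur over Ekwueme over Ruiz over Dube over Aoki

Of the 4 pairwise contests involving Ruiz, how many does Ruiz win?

3

Ruiz against each rival (15 committee members):
Ruiz vs Ekwueme: Ekwueme, 10–5.
Ruiz vs Aoki: Ruiz is ranked higher on 5+1+5 = 11 ballots, Aoki on 4. Ruiz wins 11–4.
Ruiz vs Dube: Ruiz is ranked higher on 5+4+5 = 14 ballots, Dube on 1. Ruiz wins 14–1.
Ruiz–Kaur: Ruiz 9–6.
Ruiz beats Aoki, Dube, Kaur; loses to Ekwueme — 3 pairwise wins.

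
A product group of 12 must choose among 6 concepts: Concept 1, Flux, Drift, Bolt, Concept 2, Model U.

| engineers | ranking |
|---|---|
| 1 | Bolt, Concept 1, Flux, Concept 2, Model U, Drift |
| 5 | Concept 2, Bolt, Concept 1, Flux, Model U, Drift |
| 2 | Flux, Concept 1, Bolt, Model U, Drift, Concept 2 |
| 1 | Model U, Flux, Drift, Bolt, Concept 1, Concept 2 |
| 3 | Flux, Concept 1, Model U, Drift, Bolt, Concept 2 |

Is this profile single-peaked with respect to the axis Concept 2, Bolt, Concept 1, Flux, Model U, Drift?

no

Axis positions: Concept 2=1, Bolt=2, Concept 1=3, Flux=4, Model U=5, Drift=6.
Cluster 1 (peak Bolt at position 2): ranking walks positions 2-3-4-1-5-6, expanding outward from the peak — single-peaked.
Cluster 2 (peak Concept 2 at position 1): ranking walks positions 1-2-3-4-5-6, expanding outward from the peak — single-peaked.
Cluster 3 (peak Flux at position 4): ranking walks positions 4-3-2-5-6-1, expanding outward from the peak — single-peaked.
Cluster 4: ranking walks positions 5-4-6-2-3-1; Bolt is ranked above Concept 1 even though Concept 1 lies between Bolt and the peak Model U on the axis — preferences dip and rise again. Not single-peaked.
Cluster 5 (peak Flux at position 4): ranking walks positions 4-3-5-6-2-1, expanding outward from the peak — single-peaked.
Cluster 4 violates single-peakedness, so the profile is not single-peaked on this axis.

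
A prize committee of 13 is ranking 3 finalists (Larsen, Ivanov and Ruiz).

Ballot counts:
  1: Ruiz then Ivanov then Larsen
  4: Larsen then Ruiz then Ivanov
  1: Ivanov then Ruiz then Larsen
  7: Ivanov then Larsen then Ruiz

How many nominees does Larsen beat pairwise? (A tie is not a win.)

1

Larsen against each rival (13 jurors):
Larsen vs Ivanov: Ivanov wins 9–4.
Larsen vs Ruiz: Larsen, 11–2.
Larsen beats Ruiz; loses to Ivanov — 1 pairwise win.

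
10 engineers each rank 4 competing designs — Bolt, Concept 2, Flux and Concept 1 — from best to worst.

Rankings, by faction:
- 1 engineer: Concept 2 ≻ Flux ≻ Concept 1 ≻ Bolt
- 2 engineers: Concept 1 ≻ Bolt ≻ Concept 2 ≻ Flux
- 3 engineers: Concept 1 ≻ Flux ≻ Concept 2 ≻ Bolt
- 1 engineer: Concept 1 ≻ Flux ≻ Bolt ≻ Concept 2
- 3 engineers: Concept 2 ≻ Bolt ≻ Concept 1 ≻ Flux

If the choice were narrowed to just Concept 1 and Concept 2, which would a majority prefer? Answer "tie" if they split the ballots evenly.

Concept 1

Ballots ranking Concept 1 above Concept 2: 2 + 3 + 1 = 6.
Ballots ranking Concept 2 above Concept 1: 10 − 6 = 4.
Concept 1 wins the head-to-head 6–4.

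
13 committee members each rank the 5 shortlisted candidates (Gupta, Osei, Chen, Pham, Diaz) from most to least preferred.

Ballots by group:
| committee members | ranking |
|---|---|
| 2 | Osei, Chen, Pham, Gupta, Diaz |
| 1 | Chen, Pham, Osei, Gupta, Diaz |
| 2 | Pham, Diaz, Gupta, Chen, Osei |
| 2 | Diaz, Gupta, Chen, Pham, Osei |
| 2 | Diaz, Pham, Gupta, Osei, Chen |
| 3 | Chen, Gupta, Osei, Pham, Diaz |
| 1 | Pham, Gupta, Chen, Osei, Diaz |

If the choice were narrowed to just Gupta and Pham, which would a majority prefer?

Pham

Ballots ranking Gupta above Pham: 2 + 3 = 5.
Ballots ranking Pham above Gupta: 13 − 5 = 8.
Pham wins the head-to-head 8–5.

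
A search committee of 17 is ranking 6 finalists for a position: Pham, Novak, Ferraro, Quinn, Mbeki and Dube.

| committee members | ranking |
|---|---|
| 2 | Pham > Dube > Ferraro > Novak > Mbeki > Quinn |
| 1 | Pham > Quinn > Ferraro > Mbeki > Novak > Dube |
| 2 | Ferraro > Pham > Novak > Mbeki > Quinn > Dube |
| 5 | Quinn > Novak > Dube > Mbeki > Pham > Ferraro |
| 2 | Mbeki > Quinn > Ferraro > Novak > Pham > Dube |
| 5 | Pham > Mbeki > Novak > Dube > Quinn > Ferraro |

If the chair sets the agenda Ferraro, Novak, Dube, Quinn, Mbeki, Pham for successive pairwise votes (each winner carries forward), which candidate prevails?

Pham

Round 1: Ferraro vs Novak — 7–10, Novak advances.
Round 2: Novak vs Dube — 15–2, Novak advances.
Round 3: Novak vs Quinn — 9–8, Novak advances.
Round 4: Novak vs Mbeki — 9–8, Novak advances.
Round 5: Novak vs Pham — 7–10, Pham advances.
Pham survives the agenda.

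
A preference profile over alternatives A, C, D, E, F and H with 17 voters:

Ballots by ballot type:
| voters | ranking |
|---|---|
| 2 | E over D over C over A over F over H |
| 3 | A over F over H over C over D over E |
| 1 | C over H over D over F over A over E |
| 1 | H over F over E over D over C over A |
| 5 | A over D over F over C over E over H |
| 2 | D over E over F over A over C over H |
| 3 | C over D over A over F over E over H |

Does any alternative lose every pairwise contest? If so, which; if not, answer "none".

H

Head-to-head results (17 voters):
A vs C: A preferred on 3+5+2 = 10 ballots; A wins 10–7.
A vs D: A is ranked higher on 3+5 = 8 ballots, D on 9. D wins 9–8.
A vs E: A is ranked higher on 3+1+5+3 = 12 ballots, E on 5. A wins 12–5.
A vs F: A, 13–4.
A vs H: A is ranked higher on 2+3+5+2+3 = 15 ballots, H on 2. A wins 15–2.
C vs D: C is ranked higher on 3+1+3 = 7 ballots, D on 10. D wins 10–7.
C vs E: C is ranked higher on 3+1+5+3 = 12 ballots, E on 5. C wins 12–5.
C vs F: 6 to 11, F.
C vs H: C is ranked higher on 2+1+5+2+3 = 13 ballots, H on 4. C wins 13–4.
D vs E: 3+1+5+2+3 = 14 for D, 3 for E — D by 14–3.
D–F: D 13–4.
D vs H: D wins 12–5.
E vs F: E preferred on 2+2 = 4 ballots; F wins 13–4.
E vs H: E is ranked higher on 2+5+2+3 = 12 ballots, H on 5. E wins 12–5.
F vs H: F preferred on 2+3+5+2+3 = 15 ballots; F wins 15–2.
H is beaten in every head-to-head and is the Condorcet loser.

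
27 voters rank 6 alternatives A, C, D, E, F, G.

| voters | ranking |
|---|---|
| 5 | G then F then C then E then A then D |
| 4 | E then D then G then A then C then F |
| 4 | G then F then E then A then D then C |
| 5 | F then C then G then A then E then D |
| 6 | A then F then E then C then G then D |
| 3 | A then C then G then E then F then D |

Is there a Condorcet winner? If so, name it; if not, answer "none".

Head-to-head results (27 voters):
A vs C: 17 to 10, A.
A vs D: A preferred on 5+4+5+6+3 = 23 ballots; A wins 23–4.
A vs E: A is ranked higher on 5+6+3 = 14 ballots, E on 13. A wins 14–13.
A vs F: 4+6+3 = 13 for A, 14 for F — F by 14–13.
A vs G: A preferred on 6+3 = 9 ballots; G wins 18–9.
C vs D: 5+5+6+3 = 19 for C, 8 for D — C by 19–8.
C vs E: C is ranked higher on 5+5+3 = 13 ballots, E on 14. E wins 14–13.
C vs F: C is ranked higher on 4+3 = 7 ballots, F on 20. F wins 20–7.
C vs G: 14 to 13, C.
D vs E: D is ranked higher on 0 ballots, E on 27. E wins 27–0.
D vs F: D preferred on 4 ballots; F wins 23–4.
D vs G: D preferred on 4 ballots; G wins 23–4.
E vs F: 7 to 20, F.
E vs G: 10 to 17, G.
F vs G: F is ranked higher on 5+6 = 11 ballots, G on 16. G wins 16–11.
Every alternative loses at least once (A loses to F; C loses to A; D loses to A; E loses to A; F loses to G; G loses to C). The majority relation contains the cycle A beats C beats G beats A, so there is no Condorcet winner.

none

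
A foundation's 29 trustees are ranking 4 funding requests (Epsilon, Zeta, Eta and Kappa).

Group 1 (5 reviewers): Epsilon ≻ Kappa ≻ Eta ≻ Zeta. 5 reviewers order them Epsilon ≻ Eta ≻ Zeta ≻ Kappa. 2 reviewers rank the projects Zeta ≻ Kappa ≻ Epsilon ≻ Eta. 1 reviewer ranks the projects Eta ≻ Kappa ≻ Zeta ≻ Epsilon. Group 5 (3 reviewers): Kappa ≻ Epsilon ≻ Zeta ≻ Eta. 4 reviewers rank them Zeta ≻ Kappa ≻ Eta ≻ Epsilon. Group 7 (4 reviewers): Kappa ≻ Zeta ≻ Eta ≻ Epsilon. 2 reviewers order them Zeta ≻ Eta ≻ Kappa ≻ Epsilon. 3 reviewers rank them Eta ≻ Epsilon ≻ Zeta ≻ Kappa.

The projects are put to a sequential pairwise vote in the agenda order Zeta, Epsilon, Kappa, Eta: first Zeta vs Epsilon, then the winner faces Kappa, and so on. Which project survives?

Round 1: Zeta vs Epsilon — 13–16, Epsilon advances.
Round 2: Epsilon vs Kappa — 13–16, Kappa advances.
Round 3: Kappa vs Eta — 18–11, Kappa advances.
The agenda winner is Kappa.

Kappa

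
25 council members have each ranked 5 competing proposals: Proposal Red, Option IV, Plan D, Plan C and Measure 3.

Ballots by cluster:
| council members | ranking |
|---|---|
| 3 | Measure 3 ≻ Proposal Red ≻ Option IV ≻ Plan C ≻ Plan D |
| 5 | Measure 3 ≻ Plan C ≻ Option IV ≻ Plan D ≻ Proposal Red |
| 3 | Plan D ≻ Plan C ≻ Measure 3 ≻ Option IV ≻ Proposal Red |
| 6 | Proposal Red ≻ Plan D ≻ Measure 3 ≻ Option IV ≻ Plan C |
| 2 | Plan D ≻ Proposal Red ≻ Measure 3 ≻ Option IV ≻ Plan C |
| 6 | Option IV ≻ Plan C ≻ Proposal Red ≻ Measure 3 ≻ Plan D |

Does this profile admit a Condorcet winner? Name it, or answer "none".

Head-to-head results (25 council members):
Proposal Red vs Option IV: Option IV, 14–11.
Proposal Red vs Plan D: Proposal Red wins 15–10.
Proposal Red–Plan C: Plan C 14–11.
Proposal Red vs Measure 3: Proposal Red, 14–11.
Option IV–Plan D: Option IV 14–11.
Option IV vs Plan C: Option IV wins 17–8.
Option IV–Measure 3: Measure 3 19–6.
Plan D–Plan C: Plan C 14–11.
Plan D vs Measure 3: Measure 3, 14–11.
Plan C vs Measure 3: Measure 3 wins 16–9.
Each option drops at least one matchup (Proposal Red loses to Option IV; Option IV loses to Measure 3; Plan D loses to Proposal Red; Plan C loses to Option IV; Measure 3 loses to Proposal Red); the cycle Proposal Red → Measure 3 → Option IV → Proposal Red rules out a Condorcet winner.

none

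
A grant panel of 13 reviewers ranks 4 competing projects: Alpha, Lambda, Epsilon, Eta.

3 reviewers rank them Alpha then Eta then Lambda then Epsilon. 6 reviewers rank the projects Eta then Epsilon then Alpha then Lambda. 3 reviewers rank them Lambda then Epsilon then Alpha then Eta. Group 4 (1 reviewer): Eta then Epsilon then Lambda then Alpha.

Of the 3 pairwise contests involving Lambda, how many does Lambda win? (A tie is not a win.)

0

Lambda against each rival (13 reviewers):
Lambda vs Alpha: Lambda preferred on 3+1 = 4 ballots; Alpha wins 9–4.
Lambda–Epsilon: Epsilon 7–6.
Lambda vs Eta: Lambda is ranked higher on 3 ballots, Eta on 10. Eta wins 10–3.
Lambda beats no one; loses to Alpha, Epsilon, Eta — 0 pairwise wins.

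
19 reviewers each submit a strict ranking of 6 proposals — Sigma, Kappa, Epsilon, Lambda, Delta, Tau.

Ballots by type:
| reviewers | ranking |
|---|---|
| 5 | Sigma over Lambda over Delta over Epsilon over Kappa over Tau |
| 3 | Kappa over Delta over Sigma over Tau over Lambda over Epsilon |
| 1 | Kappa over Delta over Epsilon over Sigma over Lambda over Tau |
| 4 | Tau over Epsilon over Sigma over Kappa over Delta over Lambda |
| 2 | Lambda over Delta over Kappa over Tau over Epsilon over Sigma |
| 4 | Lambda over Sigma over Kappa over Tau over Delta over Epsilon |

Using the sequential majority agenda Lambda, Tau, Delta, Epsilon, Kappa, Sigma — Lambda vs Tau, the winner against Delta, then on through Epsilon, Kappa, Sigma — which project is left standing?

Sigma

Round 1: Lambda vs Tau — 12–7, Lambda advances.
Round 2: Lambda vs Delta — 11–8, Lambda advances.
Round 3: Lambda vs Epsilon — 14–5, Lambda advances.
Round 4: Lambda vs Kappa — 11–8, Lambda advances.
Round 5: Lambda vs Sigma — 6–13, Sigma advances.
Sigma survives the agenda.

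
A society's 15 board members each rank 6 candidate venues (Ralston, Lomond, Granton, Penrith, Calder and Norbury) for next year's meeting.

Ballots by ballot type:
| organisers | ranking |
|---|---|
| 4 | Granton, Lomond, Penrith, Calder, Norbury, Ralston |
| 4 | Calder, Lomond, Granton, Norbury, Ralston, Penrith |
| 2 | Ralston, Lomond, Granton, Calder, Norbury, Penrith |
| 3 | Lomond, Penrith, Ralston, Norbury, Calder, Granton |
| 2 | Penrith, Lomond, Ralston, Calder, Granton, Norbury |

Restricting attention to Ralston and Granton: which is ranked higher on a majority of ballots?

Granton

Ballots ranking Ralston above Granton: 2 + 3 + 2 = 7.
Ballots ranking Granton above Ralston: 15 − 7 = 8.
Granton wins the head-to-head 8–7.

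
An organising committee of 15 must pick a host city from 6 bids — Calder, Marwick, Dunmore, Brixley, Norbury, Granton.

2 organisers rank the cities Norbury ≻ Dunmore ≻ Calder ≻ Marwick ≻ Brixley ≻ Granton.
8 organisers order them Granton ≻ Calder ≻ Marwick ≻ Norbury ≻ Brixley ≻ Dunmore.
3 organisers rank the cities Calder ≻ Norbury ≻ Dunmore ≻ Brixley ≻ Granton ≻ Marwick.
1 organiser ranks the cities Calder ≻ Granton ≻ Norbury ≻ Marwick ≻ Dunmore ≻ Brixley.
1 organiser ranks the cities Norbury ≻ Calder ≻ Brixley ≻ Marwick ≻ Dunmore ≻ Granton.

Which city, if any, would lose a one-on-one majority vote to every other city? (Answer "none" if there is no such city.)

Dunmore

Pairwise majorities:
Calder vs Marwick: 15 to 0, Calder.
Calder vs Dunmore: Calder preferred on 8+3+1+1 = 13 ballots; Calder wins 13–2.
Calder vs Brixley: 15 to 0, Calder.
Calder vs Norbury: Calder wins 12–3.
Calder vs Granton: Calder preferred on 2+3+1+1 = 7 ballots; Granton wins 8–7.
Marwick–Dunmore: Marwick 10–5.
Marwick vs Brixley: Marwick, 11–4.
Marwick vs Norbury: Marwick preferred on 8 ballots; Marwick wins 8–7.
Marwick vs Granton: 3 to 12, Granton.
Dunmore vs Brixley: Brixley, 9–6.
Dunmore vs Norbury: Dunmore is ranked higher on 0 ballots, Norbury on 15. Norbury wins 15–0.
Dunmore vs Granton: Granton, 9–6.
Brixley vs Norbury: Norbury wins 15–0.
Brixley vs Granton: 2+3+1 = 6 for Brixley, 9 for Granton — Granton by 9–6.
Norbury vs Granton: 6 to 9, Granton.
Dunmore loses to every other city — it is the Condorcet loser.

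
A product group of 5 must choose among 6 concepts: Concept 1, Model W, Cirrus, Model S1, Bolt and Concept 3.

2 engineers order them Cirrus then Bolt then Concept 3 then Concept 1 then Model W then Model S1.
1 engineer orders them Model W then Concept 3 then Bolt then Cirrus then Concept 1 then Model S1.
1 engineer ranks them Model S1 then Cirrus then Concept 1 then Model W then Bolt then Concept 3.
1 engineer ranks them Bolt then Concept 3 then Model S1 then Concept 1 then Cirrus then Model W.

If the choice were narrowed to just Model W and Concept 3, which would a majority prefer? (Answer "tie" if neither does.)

Concept 3

Ballots ranking Model W above Concept 3: 1 + 1 = 2.
Ballots ranking Concept 3 above Model W: 5 − 2 = 3.
Concept 3 wins the head-to-head 3–2.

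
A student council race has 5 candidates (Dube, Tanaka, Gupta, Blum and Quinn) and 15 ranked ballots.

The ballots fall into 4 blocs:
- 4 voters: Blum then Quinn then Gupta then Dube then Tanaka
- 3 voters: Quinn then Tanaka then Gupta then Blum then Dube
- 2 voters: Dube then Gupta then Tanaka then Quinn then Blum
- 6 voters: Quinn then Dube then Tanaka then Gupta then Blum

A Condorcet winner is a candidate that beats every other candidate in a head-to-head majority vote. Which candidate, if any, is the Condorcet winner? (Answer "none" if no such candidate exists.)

Quinn

Head-to-head results (15 voters):
Dube vs Tanaka: Dube is ranked higher on 4+2+6 = 12 ballots, Tanaka on 3. Dube wins 12–3.
Dube vs Gupta: Dube, 8–7.
Dube–Blum: Dube 8–7.
Dube vs Quinn: 2 for Dube, 13 for Quinn — Quinn by 13–2.
Tanaka vs Gupta: Tanaka wins 9–6.
Tanaka vs Blum: Tanaka is ranked higher on 3+2+6 = 11 ballots, Blum on 4. Tanaka wins 11–4.
Tanaka vs Quinn: 2 to 13, Quinn.
Gupta vs Blum: Gupta, 11–4.
Gupta–Quinn: Quinn 13–2.
Blum vs Quinn: Quinn, 11–4.
Quinn beats each of Dube, Tanaka, Gupta, Blum — Quinn is the Condorcet winner.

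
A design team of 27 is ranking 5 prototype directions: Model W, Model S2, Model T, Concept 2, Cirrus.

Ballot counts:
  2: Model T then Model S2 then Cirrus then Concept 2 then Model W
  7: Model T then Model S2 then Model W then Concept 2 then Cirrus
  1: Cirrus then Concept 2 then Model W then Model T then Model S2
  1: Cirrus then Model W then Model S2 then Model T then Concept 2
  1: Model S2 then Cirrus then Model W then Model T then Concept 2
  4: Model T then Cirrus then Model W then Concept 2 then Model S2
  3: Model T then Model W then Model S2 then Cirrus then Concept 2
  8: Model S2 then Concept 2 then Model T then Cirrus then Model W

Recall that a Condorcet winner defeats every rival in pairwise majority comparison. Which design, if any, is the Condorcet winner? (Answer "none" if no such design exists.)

Model T

Head-to-head results (27 engineers):
Model W–Model S2: Model S2 18–9.
Model W vs Model T: Model T wins 24–3.
Model W vs Concept 2: Model W, 16–11.
Model W–Cirrus: Cirrus 17–10.
Model S2 vs Model T: Model T, 17–10.
Model S2 vs Concept 2: Model S2 wins 22–5.
Model S2–Cirrus: Model S2 21–6.
Model T vs Concept 2: Model T, 18–9.
Model T–Cirrus: Model T 24–3.
Concept 2 vs Cirrus: Concept 2, 15–12.
Only Model T has no losses; Model T is the Condorcet winner.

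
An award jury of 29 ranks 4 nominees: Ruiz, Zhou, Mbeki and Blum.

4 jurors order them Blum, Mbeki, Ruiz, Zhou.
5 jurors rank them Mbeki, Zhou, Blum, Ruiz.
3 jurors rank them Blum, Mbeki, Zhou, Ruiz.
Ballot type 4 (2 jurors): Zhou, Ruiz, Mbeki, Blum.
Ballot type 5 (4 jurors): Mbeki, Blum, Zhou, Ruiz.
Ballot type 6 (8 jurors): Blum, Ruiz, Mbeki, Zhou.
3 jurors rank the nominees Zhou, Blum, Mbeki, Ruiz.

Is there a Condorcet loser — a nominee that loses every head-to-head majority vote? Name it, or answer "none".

Pairwise majorities:
Ruiz vs Zhou: 12 to 17, Zhou.
Ruiz vs Mbeki: Mbeki, 19–10.
Ruiz vs Blum: Ruiz preferred on 2 ballots; Blum wins 27–2.
Zhou vs Mbeki: 5 to 24, Mbeki.
Zhou vs Blum: Zhou is ranked higher on 5+2+3 = 10 ballots, Blum on 19. Blum wins 19–10.
Mbeki vs Blum: Blum wins 18–11.
Ruiz is beaten in every head-to-head and is the Condorcet loser.

Ruiz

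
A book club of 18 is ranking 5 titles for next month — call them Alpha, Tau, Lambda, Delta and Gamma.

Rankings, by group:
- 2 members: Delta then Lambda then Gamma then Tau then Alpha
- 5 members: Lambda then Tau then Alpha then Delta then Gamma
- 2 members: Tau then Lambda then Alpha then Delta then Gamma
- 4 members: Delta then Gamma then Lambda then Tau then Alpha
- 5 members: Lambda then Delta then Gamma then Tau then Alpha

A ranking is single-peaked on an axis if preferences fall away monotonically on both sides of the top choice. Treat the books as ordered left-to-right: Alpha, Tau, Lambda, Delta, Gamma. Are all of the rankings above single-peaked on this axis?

yes

Axis positions: Alpha=1, Tau=2, Lambda=3, Delta=4, Gamma=5.
Group 1 (peak Delta at position 4): ranking walks positions 4-3-5-2-1, expanding outward from the peak — single-peaked.
Group 2 (peak Lambda at position 3): ranking walks positions 3-2-1-4-5, expanding outward from the peak — single-peaked.
Group 3 (peak Tau at position 2): ranking walks positions 2-3-1-4-5, expanding outward from the peak — single-peaked.
Group 4 (peak Delta at position 4): ranking walks positions 4-5-3-2-1, expanding outward from the peak — single-peaked.
Group 5 (peak Lambda at position 3): ranking walks positions 3-4-5-2-1, expanding outward from the peak — single-peaked.
Every ranking is single-peaked on this axis.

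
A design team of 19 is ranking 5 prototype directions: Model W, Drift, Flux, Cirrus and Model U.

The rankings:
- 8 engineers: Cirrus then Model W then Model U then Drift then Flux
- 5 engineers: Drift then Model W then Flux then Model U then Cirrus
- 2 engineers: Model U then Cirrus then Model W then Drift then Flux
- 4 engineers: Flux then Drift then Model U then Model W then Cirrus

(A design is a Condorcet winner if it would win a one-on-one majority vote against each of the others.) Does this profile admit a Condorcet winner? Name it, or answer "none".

Pairwise majorities:
Model W vs Drift: Model W preferred on 8+2 = 10 ballots; Model W wins 10–9.
Model W vs Flux: Model W preferred on 8+5+2 = 15 ballots; Model W wins 15–4.
Model W vs Cirrus: Model W preferred on 5+4 = 9 ballots; Cirrus wins 10–9.
Model W vs Model U: 13 to 6, Model W.
Drift vs Flux: Drift is ranked higher on 8+5+2 = 15 ballots, Flux on 4. Drift wins 15–4.
Drift vs Cirrus: 9 to 10, Cirrus.
Drift vs Model U: 9 to 10, Model U.
Flux vs Cirrus: 9 to 10, Cirrus.
Flux vs Model U: Flux preferred on 5+4 = 9 ballots; Model U wins 10–9.
Cirrus vs Model U: 8 for Cirrus, 11 for Model U — Model U by 11–8.
Every design loses at least once (Model W loses to Cirrus; Drift loses to Model W; Flux loses to Model W; Cirrus loses to Model U; Model U loses to Model W). The majority relation contains the cycle Model W > Model U > Cirrus > Model W, so there is no Condorcet winner.

none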